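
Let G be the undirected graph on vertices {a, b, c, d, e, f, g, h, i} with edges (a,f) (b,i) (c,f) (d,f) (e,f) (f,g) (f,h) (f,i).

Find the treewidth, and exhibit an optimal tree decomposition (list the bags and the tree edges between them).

Treewidth 1.
Bags: B1 = {f, h}  B2 = {e, f}  B3 = {a, f}  B4 = {f, i}  B5 = {c, f}  B6 = {f, g}  B7 = {b, i}  B8 = {d, f}
Tree: B1–B2, B2–B3, B1–B4, B1–B5, B1–B6, B4–B7, B4–B8

Each bag holds 2 vertices, so the decomposition has width 1, which upper-bounds the treewidth. Any graph with an edge has treewidth ≥ 1, and G has the edge h–f. Therefore the treewidth is 1.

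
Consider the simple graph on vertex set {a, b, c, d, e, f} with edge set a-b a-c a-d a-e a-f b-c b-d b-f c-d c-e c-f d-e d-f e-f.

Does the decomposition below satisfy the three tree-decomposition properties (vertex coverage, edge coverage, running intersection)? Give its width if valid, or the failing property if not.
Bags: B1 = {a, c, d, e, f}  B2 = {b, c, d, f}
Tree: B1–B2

No — edge (a,b) lies in no bag.

A tree decomposition must satisfy three properties: every vertex lies in some bag; for every edge, both endpoints lie together in some bag; and for every vertex, the bags containing it form a connected subtree. Here edge (a,b) lies in no bag, so the decomposition is invalid.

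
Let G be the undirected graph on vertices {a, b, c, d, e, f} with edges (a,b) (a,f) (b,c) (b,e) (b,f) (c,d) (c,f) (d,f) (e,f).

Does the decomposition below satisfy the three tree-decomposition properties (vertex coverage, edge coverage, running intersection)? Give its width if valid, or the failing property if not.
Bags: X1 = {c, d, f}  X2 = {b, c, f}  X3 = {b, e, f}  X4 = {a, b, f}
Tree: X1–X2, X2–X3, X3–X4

Yes; width 2.

Vertex coverage: the bags together contain {a, b, c, d, e, f}, the full vertex set. Edge coverage: each edge of G has both endpoints in at least one bag. Running intersection: for every vertex, the bags containing it form a connected subtree. All three properties hold, so this is a valid tree decomposition of width max|bag| − 1 = 2, and hence tw(G) ≤ 2.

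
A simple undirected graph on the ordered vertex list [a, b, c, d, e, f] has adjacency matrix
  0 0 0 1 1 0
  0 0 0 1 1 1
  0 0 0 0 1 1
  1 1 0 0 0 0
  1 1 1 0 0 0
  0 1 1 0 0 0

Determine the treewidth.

2

A width-2 tree decomposition is:
Bags: B1 = {a, d, e}  B2 = {b, d, e}  B3 = {b, c, e}  B4 = {b, c, f}
Tree: B1–B2, B2–B3, B3–B4
The largest bag has 3 vertices, giving width 2; this decomposition certifies tw(G) ≤ 2. The edges a–d–b–e–a form a cycle, so G is not a tree and its treewidth is at least 2. Hence tw(G) = 2 exactly.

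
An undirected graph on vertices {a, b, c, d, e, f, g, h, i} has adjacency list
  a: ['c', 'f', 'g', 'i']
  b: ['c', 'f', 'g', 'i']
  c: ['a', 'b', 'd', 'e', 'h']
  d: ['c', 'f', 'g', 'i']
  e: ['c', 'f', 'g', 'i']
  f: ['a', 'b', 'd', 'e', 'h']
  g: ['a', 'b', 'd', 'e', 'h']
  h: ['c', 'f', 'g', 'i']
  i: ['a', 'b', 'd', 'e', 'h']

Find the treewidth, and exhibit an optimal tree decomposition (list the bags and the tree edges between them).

Treewidth 4.
One such decomposition:
Bags: B1 = {c, f, g, h, i}  B2 = {c, e, f, g, i}  B3 = {b, c, f, g, i}  B4 = {a, c, f, g, i}  B5 = {c, d, f, g, i}
Tree: B1–B2, B2–B3, B3–B4, B4–B5

The largest bag has 5 vertices, giving width 4; this decomposition certifies tw(G) ≤ 4. For the lower bound: the 5 vertex sets {c,h}, {e,f}, {b,i}, {g}, {a} are disjoint, each induces a connected subgraph, and every pair is joined by at least one edge of G. Contracting each set to a single vertex therefore yields K_{5} as a minor, and since treewidth is minor-monotone, tw(G) ≥ tw(K_{5}) = 4. Combining the bounds, tw(G) = 4.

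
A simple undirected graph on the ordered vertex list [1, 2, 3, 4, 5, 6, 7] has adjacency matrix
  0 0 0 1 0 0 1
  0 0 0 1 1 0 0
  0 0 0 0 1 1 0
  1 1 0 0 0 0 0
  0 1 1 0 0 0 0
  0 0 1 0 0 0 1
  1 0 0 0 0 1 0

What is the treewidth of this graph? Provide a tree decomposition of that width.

Every bag has size at most 3, so the width is 3 − 1 = 2 and tw(G) ≤ 2. For the lower bound, G contains the cycle 2–4–1–7–6–3–5–2, so G is not a forest; only forests have treewidth ≤ 1, hence tw(G) ≥ 2. Hence tw(G) = 2 exactly.

Treewidth 2.
One such decomposition:
Bags: B1 = {1, 2, 4}  B2 = {1, 2, 7}  B3 = {2, 6, 7}  B4 = {2, 3, 6}  B5 = {2, 3, 5}
Tree: B1–B2, B2–B3, B3–B4, B4–B5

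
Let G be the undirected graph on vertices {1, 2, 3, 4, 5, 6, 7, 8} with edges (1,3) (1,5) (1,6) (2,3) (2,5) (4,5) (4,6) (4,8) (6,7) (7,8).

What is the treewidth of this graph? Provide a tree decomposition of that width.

Every bag has size at most 3, so the width is 3 − 1 = 2 and tw(G) ≤ 2. Since 8–7–6–4–8 is a cycle in G, G is not acyclic. Forests are exactly the graphs of treewidth ≤ 1, so tw(G) ≥ 2. Therefore the treewidth is 2.

Treewidth 2.
One such decomposition:
Bags: B1 = {4, 7, 8}  B2 = {4, 6, 7}  B3 = {4, 5, 6}  B4 = {1, 5, 6}  B5 = {1, 2, 5}  B6 = {1, 2, 3}
Tree: B1–B2, B2–B3, B3–B4, B4–B5, B5–B6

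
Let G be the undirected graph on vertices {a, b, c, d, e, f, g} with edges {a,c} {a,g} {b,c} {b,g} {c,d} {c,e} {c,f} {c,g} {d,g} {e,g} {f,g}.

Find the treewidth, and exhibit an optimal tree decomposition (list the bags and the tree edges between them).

Treewidth 2.
Bags: B1 = {c, d, g}  B2 = {c, e, g}  B3 = {b, c, g}  B4 = {a, c, g}  B5 = {c, f, g}
Tree: B1–B2, B1–B3, B1–B4, B2–B5

Each bag holds 3 vertices, so the decomposition has width 2, which upper-bounds the treewidth. Conversely, {c, d, g} is a clique of size 3, and the vertices of any clique must share a bag in every tree decomposition; so some bag has ≥ 3 vertices and tw(G) ≥ 2. Combining the bounds, tw(G) = 2.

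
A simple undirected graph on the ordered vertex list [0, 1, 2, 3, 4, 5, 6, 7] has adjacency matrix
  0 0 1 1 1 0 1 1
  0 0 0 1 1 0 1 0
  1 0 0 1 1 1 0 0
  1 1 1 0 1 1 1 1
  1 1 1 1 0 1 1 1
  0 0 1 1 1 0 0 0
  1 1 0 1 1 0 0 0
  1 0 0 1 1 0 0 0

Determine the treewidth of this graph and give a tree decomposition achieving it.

Each bag holds 4 vertices, so the decomposition has width 3, which upper-bounds the treewidth. Conversely, {0, 2, 3, 4} is a clique of size 4, and the vertices of any clique must share a bag in every tree decomposition; so some bag has ≥ 4 vertices and tw(G) ≥ 3. The upper and lower bounds meet at 3, so that is the treewidth.

Treewidth 3.
One such decomposition:
Bags: B1 = {0, 3, 4, 6}  B2 = {0, 2, 3, 4}  B3 = {1, 3, 4, 6}  B4 = {0, 3, 4, 7}  B5 = {2, 3, 4, 5}
Tree: B1–B2, B1–B3, B2–B4, B2–B5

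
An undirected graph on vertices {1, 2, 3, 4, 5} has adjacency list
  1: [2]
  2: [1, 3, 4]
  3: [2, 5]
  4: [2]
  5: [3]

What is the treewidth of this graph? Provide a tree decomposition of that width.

Each bag holds 2 vertices, so the decomposition has width 1, which upper-bounds the treewidth. G has an edge, so its treewidth is at least 1. Combining the bounds, tw(G) = 1.

Treewidth 1.
Bags: B1 = {3, 5}  B2 = {2, 3}  B3 = {1, 2}  B4 = {2, 4}
Tree: B1–B2, B2–B3, B2–B4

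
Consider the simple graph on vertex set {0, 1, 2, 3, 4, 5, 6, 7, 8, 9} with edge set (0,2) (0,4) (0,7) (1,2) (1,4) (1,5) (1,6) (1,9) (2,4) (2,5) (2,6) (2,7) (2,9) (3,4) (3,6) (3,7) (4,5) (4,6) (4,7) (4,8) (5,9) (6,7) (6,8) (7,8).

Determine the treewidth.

3

A width-3 tree decomposition is:
Bags: B1 = {2, 4, 6, 7}  B2 = {1, 2, 4, 6}  B3 = {4, 6, 7, 8}  B4 = {1, 2, 4, 5}  B5 = {0, 2, 4, 7}  B6 = {1, 2, 5, 9}  B7 = {3, 4, 6, 7}
Tree: B1–B2, B1–B3, B2–B4, B1–B5, B4–B6, B1–B7
The largest bag has 4 vertices, giving width 3; this decomposition certifies tw(G) ≤ 3. Conversely, {1, 2, 5, 9} is a clique of size 4, and the vertices of any clique must share a bag in every tree decomposition; so some bag has ≥ 4 vertices and tw(G) ≥ 3. The upper and lower bounds meet at 3, so that is the treewidth.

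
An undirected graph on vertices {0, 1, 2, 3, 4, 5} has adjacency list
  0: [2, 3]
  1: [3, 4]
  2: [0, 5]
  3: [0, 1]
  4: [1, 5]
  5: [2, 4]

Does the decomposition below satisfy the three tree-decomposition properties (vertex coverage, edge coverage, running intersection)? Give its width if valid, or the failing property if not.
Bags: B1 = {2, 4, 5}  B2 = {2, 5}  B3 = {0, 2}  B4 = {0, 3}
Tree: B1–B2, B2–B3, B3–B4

A tree decomposition must satisfy three properties: every vertex lies in some bag; for every edge, both endpoints lie together in some bag; and for every vertex, the bags containing it form a connected subtree. Here vertex 1 appears in no bag, so the decomposition is invalid.

No — vertex 1 appears in no bag.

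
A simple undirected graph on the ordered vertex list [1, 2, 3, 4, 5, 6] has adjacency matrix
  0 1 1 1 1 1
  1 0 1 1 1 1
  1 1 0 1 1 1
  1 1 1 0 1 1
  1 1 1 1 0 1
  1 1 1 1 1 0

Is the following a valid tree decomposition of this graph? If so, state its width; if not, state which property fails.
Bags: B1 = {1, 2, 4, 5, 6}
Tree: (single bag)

No — vertex 3 appears in no bag.

A tree decomposition must satisfy three properties: every vertex lies in some bag; for every edge, both endpoints lie together in some bag; and for every vertex, the bags containing it form a connected subtree. Here vertex 3 appears in no bag, so the decomposition is invalid.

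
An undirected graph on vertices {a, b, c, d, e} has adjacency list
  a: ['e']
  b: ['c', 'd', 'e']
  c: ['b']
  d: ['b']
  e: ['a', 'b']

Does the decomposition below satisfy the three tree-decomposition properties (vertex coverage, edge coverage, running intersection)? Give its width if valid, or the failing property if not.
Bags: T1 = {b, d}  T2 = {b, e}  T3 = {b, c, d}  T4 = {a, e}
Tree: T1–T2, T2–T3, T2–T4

No — bags containing vertex d are not connected in the tree.

A tree decomposition must satisfy three properties: every vertex lies in some bag; for every edge, both endpoints lie together in some bag; and for every vertex, the bags containing it form a connected subtree. Here bags containing vertex d are not connected in the tree, so the decomposition is invalid.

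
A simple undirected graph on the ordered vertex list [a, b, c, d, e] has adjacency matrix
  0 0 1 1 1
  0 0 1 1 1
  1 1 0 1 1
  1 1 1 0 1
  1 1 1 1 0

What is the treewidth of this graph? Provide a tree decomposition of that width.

Each bag holds 4 vertices, so the decomposition has width 3, which upper-bounds the treewidth. For the lower bound, the 4 vertices {a, c, d, e} are pairwise adjacent, and any tree decomposition puts a clique entirely inside one bag — forcing width ≥ 3. The upper and lower bounds meet at 3, so that is the treewidth.

Treewidth 3.
One such decomposition:
Bags: B1 = {b, c, d, e}  B2 = {a, c, d, e}
Tree: B1–B2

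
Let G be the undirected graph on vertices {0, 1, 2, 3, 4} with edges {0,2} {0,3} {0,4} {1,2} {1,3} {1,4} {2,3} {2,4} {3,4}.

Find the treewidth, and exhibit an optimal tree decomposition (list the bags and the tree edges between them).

Treewidth 3.
Bags: B1 = {0, 2, 3, 4}  B2 = {1, 2, 3, 4}
Tree: B1–B2

The largest bag has 4 vertices, giving width 3; this decomposition certifies tw(G) ≤ 3. For the lower bound, the 4 vertices {0, 2, 3, 4} are pairwise adjacent, and any tree decomposition puts a clique entirely inside one bag — forcing width ≥ 3. Combining the bounds, tw(G) = 3.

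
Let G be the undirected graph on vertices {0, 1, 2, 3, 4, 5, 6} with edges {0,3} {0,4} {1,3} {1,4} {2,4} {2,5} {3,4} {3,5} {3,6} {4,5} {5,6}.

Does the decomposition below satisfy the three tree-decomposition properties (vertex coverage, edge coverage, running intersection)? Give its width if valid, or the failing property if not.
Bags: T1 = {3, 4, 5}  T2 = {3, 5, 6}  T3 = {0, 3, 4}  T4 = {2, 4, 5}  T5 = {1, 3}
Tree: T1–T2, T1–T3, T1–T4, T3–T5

No — edge (4,1) lies in no bag.

A tree decomposition must satisfy three properties: every vertex lies in some bag; for every edge, both endpoints lie together in some bag; and for every vertex, the bags containing it form a connected subtree. Here edge (4,1) lies in no bag, so the decomposition is invalid.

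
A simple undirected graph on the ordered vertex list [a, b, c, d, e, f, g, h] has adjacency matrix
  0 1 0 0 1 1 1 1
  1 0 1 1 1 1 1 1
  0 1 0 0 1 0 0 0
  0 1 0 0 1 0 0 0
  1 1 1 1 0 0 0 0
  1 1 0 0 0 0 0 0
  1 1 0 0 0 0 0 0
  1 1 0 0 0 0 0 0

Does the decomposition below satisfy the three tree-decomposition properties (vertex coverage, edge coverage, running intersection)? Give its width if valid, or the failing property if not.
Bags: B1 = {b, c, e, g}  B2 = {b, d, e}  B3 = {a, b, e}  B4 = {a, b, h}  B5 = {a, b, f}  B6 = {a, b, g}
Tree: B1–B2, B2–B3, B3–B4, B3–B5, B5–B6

No — bags containing vertex g are not connected in the tree.

A tree decomposition must satisfy three properties: every vertex lies in some bag; for every edge, both endpoints lie together in some bag; and for every vertex, the bags containing it form a connected subtree. Here bags containing vertex g are not connected in the tree, so the decomposition is invalid.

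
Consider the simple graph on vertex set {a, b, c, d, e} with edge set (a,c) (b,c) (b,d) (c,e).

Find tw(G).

A width-1 tree decomposition is:
Bags: B1 = {b, c}  B2 = {b, d}  B3 = {a, c}  B4 = {c, e}
Tree: B1–B2, B1–B3, B3–B4
Each bag holds 2 vertices, so the decomposition has width 1, which upper-bounds the treewidth. Any graph with an edge has treewidth ≥ 1, and G has the edge b–c. Combining the bounds, tw(G) = 1.

1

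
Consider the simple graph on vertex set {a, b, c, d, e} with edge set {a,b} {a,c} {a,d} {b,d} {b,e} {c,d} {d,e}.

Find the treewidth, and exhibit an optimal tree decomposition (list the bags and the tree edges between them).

Treewidth 2.
One optimal decomposition is:
Bags: B1 = {a, b, d}  B2 = {a, c, d}  B3 = {b, d, e}
Tree: B1–B2, B1–B3

Each bag holds 3 vertices, so the decomposition has width 2, which upper-bounds the treewidth. Conversely, {b, d, e} is a clique of size 3, and the vertices of any clique must share a bag in every tree decomposition; so some bag has ≥ 3 vertices and tw(G) ≥ 2. Hence tw(G) = 2 exactly.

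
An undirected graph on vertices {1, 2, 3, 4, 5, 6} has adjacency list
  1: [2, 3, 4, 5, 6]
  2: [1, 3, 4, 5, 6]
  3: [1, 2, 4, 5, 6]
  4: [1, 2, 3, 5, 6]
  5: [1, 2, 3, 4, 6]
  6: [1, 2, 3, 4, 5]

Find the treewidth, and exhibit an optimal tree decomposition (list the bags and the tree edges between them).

A single bag containing all 6 vertices is trivially a valid decomposition of width 5. For the lower bound, the 6 vertices {1, 2, 3, 4, 5, 6} are pairwise adjacent, and any tree decomposition puts a clique entirely inside one bag — forcing width ≥ 5. Combining the bounds, tw(G) = 5.

Treewidth 5.
Bags: B1 = {1, 2, 3, 4, 5, 6}
Tree: (single bag)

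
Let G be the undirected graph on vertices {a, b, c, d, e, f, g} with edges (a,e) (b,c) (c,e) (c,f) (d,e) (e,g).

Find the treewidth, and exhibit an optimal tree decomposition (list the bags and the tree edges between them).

Treewidth 1.
Bags: B1 = {b, c}  B2 = {c, e}  B3 = {c, f}  B4 = {e, g}  B5 = {a, e}  B6 = {d, e}
Tree: B1–B2, B1–B3, B2–B4, B2–B5, B4–B6

The largest bag has 2 vertices, giving width 1; this decomposition certifies tw(G) ≤ 1. Any graph with an edge has treewidth ≥ 1, and G has the edge c–b. Hence tw(G) = 1 exactly.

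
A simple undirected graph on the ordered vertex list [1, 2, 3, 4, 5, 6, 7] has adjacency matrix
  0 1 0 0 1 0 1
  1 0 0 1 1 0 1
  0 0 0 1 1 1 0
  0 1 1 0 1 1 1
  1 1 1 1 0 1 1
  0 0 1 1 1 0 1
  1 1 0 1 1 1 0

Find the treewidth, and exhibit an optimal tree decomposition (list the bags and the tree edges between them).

Every bag has size at most 4, so the width is 4 − 1 = 3 and tw(G) ≤ 3. Conversely, {1, 2, 5, 7} is a clique of size 4, and the vertices of any clique must share a bag in every tree decomposition; so some bag has ≥ 4 vertices and tw(G) ≥ 3. The upper and lower bounds meet at 3, so that is the treewidth.

Treewidth 3.
One optimal decomposition is:
Bags: B1 = {4, 5, 6, 7}  B2 = {2, 4, 5, 7}  B3 = {3, 4, 5, 6}  B4 = {1, 2, 5, 7}
Tree: B1–B2, B1–B3, B2–B4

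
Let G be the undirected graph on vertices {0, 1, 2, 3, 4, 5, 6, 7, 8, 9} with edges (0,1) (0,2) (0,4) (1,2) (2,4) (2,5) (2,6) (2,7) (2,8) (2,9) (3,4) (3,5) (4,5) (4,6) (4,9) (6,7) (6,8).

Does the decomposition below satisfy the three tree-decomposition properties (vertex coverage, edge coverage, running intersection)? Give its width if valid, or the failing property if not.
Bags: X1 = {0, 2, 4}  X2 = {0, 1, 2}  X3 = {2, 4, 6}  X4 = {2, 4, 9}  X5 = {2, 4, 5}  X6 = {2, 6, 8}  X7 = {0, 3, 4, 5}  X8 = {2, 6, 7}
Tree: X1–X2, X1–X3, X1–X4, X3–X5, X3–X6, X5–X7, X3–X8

No — bags containing vertex 0 are not connected in the tree.

A tree decomposition must satisfy three properties: every vertex lies in some bag; for every edge, both endpoints lie together in some bag; and for every vertex, the bags containing it form a connected subtree. Here bags containing vertex 0 are not connected in the tree, so the decomposition is invalid.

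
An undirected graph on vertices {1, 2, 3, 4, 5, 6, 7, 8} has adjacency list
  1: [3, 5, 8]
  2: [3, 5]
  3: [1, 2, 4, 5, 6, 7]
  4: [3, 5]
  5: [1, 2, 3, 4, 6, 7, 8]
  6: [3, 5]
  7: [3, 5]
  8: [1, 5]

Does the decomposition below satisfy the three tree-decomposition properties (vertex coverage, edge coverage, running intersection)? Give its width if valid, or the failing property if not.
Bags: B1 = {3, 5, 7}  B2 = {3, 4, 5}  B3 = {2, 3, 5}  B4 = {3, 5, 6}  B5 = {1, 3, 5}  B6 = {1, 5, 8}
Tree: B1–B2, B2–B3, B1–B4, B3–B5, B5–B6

Checking the three conditions: (i) the bags cover all of {1, 2, 3, 4, 5, 6, 7, 8}; (ii) for each edge, some bag contains both endpoints; (iii) the bags containing any fixed vertex form a subtree. All hold, so the decomposition is valid with width 3 − 1 = 2.

Yes; width 2.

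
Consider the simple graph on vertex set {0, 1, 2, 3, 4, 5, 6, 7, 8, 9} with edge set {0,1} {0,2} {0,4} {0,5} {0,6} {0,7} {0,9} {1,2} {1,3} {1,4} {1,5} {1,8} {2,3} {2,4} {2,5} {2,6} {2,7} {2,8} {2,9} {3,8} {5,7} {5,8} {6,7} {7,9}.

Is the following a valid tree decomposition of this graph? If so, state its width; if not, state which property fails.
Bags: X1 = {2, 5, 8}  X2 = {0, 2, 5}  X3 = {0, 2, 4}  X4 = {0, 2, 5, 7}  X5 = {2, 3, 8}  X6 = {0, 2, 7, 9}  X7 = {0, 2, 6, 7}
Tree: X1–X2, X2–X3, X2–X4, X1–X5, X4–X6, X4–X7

No — vertex 1 appears in no bag.

A tree decomposition must satisfy three properties: every vertex lies in some bag; for every edge, both endpoints lie together in some bag; and for every vertex, the bags containing it form a connected subtree. Here vertex 1 appears in no bag, so the decomposition is invalid.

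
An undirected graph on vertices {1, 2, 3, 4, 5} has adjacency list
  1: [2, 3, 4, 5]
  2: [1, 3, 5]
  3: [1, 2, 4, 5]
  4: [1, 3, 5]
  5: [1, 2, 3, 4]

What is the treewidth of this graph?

A width-3 tree decomposition is:
Bags: B1 = {1, 3, 4, 5}  B2 = {1, 2, 3, 5}
Tree: B1–B2
Every bag has size at most 4, so the width is 4 − 1 = 3 and tw(G) ≤ 3. Conversely, {1, 2, 3, 5} is a clique of size 4, and the vertices of any clique must share a bag in every tree decomposition; so some bag has ≥ 4 vertices and tw(G) ≥ 3. The upper and lower bounds meet at 3, so that is the treewidth.

3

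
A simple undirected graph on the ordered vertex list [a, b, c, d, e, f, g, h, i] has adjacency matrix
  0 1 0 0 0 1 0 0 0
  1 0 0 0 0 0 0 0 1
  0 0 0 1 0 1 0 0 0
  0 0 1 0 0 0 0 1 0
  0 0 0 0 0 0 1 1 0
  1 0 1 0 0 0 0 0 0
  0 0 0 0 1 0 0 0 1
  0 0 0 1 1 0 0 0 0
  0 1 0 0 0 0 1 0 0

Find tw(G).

A width-2 tree decomposition is:
Bags: B1 = {e, g, h}  B2 = {d, g, h}  B3 = {c, d, g}  B4 = {c, f, g}  B5 = {a, f, g}  B6 = {a, b, g}  B7 = {b, g, i}
Tree: B1–B2, B2–B3, B3–B4, B4–B5, B5–B6, B6–B7
Each bag holds 3 vertices, so the decomposition has width 2, which upper-bounds the treewidth. Since g–e–h–d–c–f–a–b–i–g is a cycle in G, G is not acyclic. Forests are exactly the graphs of treewidth ≤ 1, so tw(G) ≥ 2. Combining the bounds, tw(G) = 2.

2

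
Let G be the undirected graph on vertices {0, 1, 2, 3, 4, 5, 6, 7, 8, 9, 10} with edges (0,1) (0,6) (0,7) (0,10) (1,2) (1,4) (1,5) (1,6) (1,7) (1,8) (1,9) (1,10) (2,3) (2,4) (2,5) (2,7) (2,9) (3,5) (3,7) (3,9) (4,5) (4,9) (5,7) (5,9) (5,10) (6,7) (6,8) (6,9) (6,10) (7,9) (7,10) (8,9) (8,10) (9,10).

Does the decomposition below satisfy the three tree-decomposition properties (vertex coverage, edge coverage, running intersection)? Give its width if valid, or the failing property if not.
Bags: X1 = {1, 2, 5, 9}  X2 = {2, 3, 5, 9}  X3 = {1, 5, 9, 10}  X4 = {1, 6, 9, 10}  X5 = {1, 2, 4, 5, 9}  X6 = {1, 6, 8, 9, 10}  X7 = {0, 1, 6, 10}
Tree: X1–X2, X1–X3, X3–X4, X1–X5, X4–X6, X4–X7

A tree decomposition must satisfy three properties: every vertex lies in some bag; for every edge, both endpoints lie together in some bag; and for every vertex, the bags containing it form a connected subtree. Here vertex 7 appears in no bag, so the decomposition is invalid.

No — vertex 7 appears in no bag.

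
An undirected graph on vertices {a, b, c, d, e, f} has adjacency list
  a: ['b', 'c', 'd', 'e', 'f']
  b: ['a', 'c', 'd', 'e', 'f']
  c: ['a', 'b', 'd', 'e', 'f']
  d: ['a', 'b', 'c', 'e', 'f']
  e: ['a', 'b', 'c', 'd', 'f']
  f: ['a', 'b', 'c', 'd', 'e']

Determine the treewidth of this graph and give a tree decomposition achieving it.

Treewidth 5.
One optimal decomposition is:
Bags: B1 = {a, b, c, d, e, f}
Tree: (single bag)

A single bag containing all 6 vertices is trivially a valid decomposition of width 5. Conversely, {a, b, c, d, e, f} is a clique of size 6, and the vertices of any clique must share a bag in every tree decomposition; so some bag has ≥ 6 vertices and tw(G) ≥ 5. The upper and lower bounds meet at 5, so that is the treewidth.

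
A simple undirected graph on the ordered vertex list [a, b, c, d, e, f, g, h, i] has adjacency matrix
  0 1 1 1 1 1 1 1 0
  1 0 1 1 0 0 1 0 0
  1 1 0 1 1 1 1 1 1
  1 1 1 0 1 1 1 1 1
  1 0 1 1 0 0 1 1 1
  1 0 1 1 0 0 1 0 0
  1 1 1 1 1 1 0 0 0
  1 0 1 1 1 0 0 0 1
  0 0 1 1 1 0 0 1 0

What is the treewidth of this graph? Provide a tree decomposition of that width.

The largest bag has 5 vertices, giving width 4; this decomposition certifies tw(G) ≤ 4. Conversely, {a, c, d, e, g} is a clique of size 5, and the vertices of any clique must share a bag in every tree decomposition; so some bag has ≥ 5 vertices and tw(G) ≥ 4. Combining the bounds, tw(G) = 4.

Treewidth 4.
Bags: B1 = {a, c, d, e, h}  B2 = {c, d, e, h, i}  B3 = {a, c, d, e, g}  B4 = {a, c, d, f, g}  B5 = {a, b, c, d, g}
Tree: B1–B2, B1–B3, B3–B4, B3–B5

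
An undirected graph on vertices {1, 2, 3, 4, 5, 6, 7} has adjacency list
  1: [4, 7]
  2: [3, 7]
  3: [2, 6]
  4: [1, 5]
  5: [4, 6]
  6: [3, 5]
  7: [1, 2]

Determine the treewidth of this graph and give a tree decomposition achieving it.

Each bag holds 3 vertices, so the decomposition has width 2, which upper-bounds the treewidth. Since 3–2–7–1–4–5–6–3 is a cycle in G, G is not acyclic. Forests are exactly the graphs of treewidth ≤ 1, so tw(G) ≥ 2. Combining the bounds, tw(G) = 2.

Treewidth 2.
Bags: B1 = {2, 3, 7}  B2 = {1, 3, 7}  B3 = {1, 3, 4}  B4 = {3, 4, 5}  B5 = {3, 5, 6}
Tree: B1–B2, B2–B3, B3–B4, B4–B5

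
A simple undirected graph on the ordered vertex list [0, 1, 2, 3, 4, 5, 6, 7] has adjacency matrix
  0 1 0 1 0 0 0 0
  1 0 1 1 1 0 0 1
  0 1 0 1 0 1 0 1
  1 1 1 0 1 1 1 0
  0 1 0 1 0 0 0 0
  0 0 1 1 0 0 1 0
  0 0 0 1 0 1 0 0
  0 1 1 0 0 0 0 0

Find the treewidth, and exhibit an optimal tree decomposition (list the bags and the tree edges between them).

The largest bag has 3 vertices, giving width 2; this decomposition certifies tw(G) ≤ 2. On the other hand G contains the 3-clique {0, 1, 3}. A clique must lie in a single bag of any decomposition, so no decomposition can have width below 2. Hence tw(G) = 2 exactly.

Treewidth 2.
One optimal decomposition is:
Bags: B1 = {2, 3, 5}  B2 = {1, 2, 3}  B3 = {1, 3, 4}  B4 = {1, 2, 7}  B5 = {0, 1, 3}  B6 = {3, 5, 6}
Tree: B1–B2, B2–B3, B2–B4, B2–B5, B1–B6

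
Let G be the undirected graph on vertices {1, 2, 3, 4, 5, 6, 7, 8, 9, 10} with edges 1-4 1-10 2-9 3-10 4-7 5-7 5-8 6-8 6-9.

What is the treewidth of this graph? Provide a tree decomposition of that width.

Treewidth 1.
Bags: B1 = {3, 10}  B2 = {1, 10}  B3 = {1, 4}  B4 = {4, 7}  B5 = {5, 7}  B6 = {5, 8}  B7 = {6, 8}  B8 = {6, 9}  B9 = {2, 9}
Tree: B1–B2, B2–B3, B3–B4, B4–B5, B5–B6, B6–B7, B7–B8, B8–B9

Every bag has size at most 2, so the width is 2 − 1 = 1 and tw(G) ≤ 1. G has an edge, so its treewidth is at least 1. Combining the bounds, tw(G) = 1.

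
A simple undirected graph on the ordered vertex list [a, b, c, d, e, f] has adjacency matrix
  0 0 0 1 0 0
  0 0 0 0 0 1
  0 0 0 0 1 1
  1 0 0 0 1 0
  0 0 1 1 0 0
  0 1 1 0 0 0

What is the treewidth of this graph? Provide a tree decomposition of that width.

Each bag holds 2 vertices, so the decomposition has width 1, which upper-bounds the treewidth. Any graph with an edge has treewidth ≥ 1, and G has the edge b–f. Therefore the treewidth is 1.

Treewidth 1.
One such decomposition:
Bags: B1 = {b, f}  B2 = {c, f}  B3 = {c, e}  B4 = {d, e}  B5 = {a, d}
Tree: B1–B2, B2–B3, B3–B4, B4–B5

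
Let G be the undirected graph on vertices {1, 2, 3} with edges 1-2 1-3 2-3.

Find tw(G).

2

A width-2 tree decomposition is:
Bags: B1 = {1, 2, 3}
Tree: (single bag)
With just one bag of size 3, the width is 3 − 1 = 2, so tw(G) ≤ 2. Conversely, {1, 2, 3} is a clique of size 3, and the vertices of any clique must share a bag in every tree decomposition; so some bag has ≥ 3 vertices and tw(G) ≥ 2. Combining the bounds, tw(G) = 2.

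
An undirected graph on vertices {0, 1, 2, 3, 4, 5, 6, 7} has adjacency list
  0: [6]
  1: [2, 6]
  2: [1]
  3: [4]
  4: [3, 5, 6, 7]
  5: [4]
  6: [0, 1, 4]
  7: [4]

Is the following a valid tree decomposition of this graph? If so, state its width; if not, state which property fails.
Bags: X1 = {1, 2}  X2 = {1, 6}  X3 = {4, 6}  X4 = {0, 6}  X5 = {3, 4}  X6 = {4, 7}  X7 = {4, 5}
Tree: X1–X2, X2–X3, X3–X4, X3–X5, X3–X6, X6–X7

Yes; width 1.

Vertex coverage: the bags together contain {0, 1, 2, 3, 4, 5, 6, 7}, the full vertex set. Edge coverage: each edge of G has both endpoints in at least one bag. Running intersection: for every vertex, the bags containing it form a connected subtree. All three properties hold, so this is a valid tree decomposition of width max|bag| − 1 = 1, and hence tw(G) ≤ 1.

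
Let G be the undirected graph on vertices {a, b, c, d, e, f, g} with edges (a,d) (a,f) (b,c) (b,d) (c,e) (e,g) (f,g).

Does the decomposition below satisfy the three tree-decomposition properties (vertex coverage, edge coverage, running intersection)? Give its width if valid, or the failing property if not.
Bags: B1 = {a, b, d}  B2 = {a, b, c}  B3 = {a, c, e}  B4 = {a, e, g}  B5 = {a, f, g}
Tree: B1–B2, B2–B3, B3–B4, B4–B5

Yes; width 2.

Every vertex of G appears in some bag (union = {a, b, c, d, e, f, g}); every edge is covered by a bag; and for each vertex v the set of bags containing v is connected in the bag tree. The decomposition is therefore valid. The largest bag has 3 vertices, so the width is 2.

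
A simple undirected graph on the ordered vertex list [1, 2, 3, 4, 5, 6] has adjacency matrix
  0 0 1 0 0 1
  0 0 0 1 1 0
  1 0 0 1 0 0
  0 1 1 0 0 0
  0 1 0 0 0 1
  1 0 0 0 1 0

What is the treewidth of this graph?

2

A width-2 tree decomposition is:
Bags: B1 = {2, 5, 6}  B2 = {2, 4, 6}  B3 = {3, 4, 6}  B4 = {1, 3, 6}
Tree: B1–B2, B2–B3, B3–B4
Every bag has size at most 3, so the width is 3 − 1 = 2 and tw(G) ≤ 2. For the lower bound, G contains the cycle 6–5–2–4–3–1–6, so G is not a forest; only forests have treewidth ≤ 1, hence tw(G) ≥ 2. Combining the bounds, tw(G) = 2.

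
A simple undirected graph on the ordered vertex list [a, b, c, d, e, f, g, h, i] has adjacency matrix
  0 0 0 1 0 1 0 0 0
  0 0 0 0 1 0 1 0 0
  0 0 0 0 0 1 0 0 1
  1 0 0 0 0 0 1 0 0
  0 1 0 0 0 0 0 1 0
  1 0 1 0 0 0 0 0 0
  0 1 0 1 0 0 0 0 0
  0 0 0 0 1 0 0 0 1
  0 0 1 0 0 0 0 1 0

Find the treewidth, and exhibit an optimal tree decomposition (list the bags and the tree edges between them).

Treewidth 2.
One optimal decomposition is:
Bags: B1 = {c, f, i}  B2 = {f, h, i}  B3 = {e, f, h}  B4 = {b, e, f}  B5 = {b, f, g}  B6 = {d, f, g}  B7 = {a, d, f}
Tree: B1–B2, B2–B3, B3–B4, B4–B5, B5–B6, B6–B7

The largest bag has 3 vertices, giving width 2; this decomposition certifies tw(G) ≤ 2. The edges f–c–i–h–e–b–g–d–a–f form a cycle, so G is not a tree and its treewidth is at least 2. Hence tw(G) = 2 exactly.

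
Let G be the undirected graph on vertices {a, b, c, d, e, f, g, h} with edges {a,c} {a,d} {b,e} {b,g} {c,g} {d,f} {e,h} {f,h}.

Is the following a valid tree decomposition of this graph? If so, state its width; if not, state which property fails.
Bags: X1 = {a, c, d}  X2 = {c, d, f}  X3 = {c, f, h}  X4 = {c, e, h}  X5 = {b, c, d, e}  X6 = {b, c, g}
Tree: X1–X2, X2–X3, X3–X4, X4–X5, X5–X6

A tree decomposition must satisfy three properties: every vertex lies in some bag; for every edge, both endpoints lie together in some bag; and for every vertex, the bags containing it form a connected subtree. Here bags containing vertex d are not connected in the tree, so the decomposition is invalid.

No — bags containing vertex d are not connected in the tree.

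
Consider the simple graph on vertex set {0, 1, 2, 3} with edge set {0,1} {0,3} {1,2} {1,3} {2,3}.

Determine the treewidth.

2

A width-2 tree decomposition is:
Bags: B1 = {1, 2, 3}  B2 = {0, 1, 3}
Tree: B1–B2
Each bag holds 3 vertices, so the decomposition has width 2, which upper-bounds the treewidth. For the lower bound, the 3 vertices {0, 1, 3} are pairwise adjacent, and any tree decomposition puts a clique entirely inside one bag — forcing width ≥ 2. Combining the bounds, tw(G) = 2.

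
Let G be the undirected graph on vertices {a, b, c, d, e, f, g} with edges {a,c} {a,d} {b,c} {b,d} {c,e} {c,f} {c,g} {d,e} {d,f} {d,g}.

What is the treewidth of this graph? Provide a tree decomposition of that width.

The largest bag has 3 vertices, giving width 2; this decomposition certifies tw(G) ≤ 2. For the lower bound, G contains the cycle d–g–c–e–d, so G is not a forest; only forests have treewidth ≤ 1, hence tw(G) ≥ 2. Therefore the treewidth is 2.

Treewidth 2.
One optimal decomposition is:
Bags: B1 = {c, d, g}  B2 = {c, d, e}  B3 = {b, c, d}  B4 = {c, d, f}  B5 = {a, c, d}
Tree: B1–B2, B2–B3, B3–B4, B4–B5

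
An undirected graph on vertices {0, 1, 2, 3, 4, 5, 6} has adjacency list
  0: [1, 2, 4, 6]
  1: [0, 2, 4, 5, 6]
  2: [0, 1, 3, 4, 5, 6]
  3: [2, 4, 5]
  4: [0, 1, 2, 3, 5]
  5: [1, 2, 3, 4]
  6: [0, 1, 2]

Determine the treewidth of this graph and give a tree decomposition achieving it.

Treewidth 3.
One optimal decomposition is:
Bags: B1 = {1, 2, 4, 5}  B2 = {0, 1, 2, 4}  B3 = {2, 3, 4, 5}  B4 = {0, 1, 2, 6}
Tree: B1–B2, B1–B3, B2–B4

Each bag holds 4 vertices, so the decomposition has width 3, which upper-bounds the treewidth. On the other hand G contains the 4-clique {0, 1, 2, 4}. A clique must lie in a single bag of any decomposition, so no decomposition can have width below 3. The upper and lower bounds meet at 3, so that is the treewidth.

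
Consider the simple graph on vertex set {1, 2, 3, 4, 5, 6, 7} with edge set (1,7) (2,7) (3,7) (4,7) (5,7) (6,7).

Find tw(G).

1

A width-1 tree decomposition is:
Bags: B1 = {2, 7}  B2 = {5, 7}  B3 = {3, 7}  B4 = {6, 7}  B5 = {1, 7}  B6 = {4, 7}
Tree: B1–B2, B1–B3, B3–B4, B1–B5, B5–B6
Every bag has size at most 2, so the width is 2 − 1 = 1 and tw(G) ≤ 1. Any graph with an edge has treewidth ≥ 1, and G has the edge 7–2. Hence tw(G) = 1 exactly.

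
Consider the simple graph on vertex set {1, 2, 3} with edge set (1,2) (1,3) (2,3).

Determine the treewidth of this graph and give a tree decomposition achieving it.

Treewidth 2.
One such decomposition:
Bags: B1 = {1, 2, 3}
Tree: (single bag)

A single bag containing all 3 vertices is trivially a valid decomposition of width 2. Conversely, {1, 2, 3} is a clique of size 3, and the vertices of any clique must share a bag in every tree decomposition; so some bag has ≥ 3 vertices and tw(G) ≥ 2. Therefore the treewidth is 2.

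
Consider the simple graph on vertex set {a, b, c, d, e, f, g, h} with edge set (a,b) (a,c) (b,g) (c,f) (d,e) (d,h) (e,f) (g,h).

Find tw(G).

2

A width-2 tree decomposition is:
Bags: B1 = {c, e, f}  B2 = {c, d, e}  B3 = {c, d, h}  B4 = {c, g, h}  B5 = {b, c, g}  B6 = {a, b, c}
Tree: B1–B2, B2–B3, B3–B4, B4–B5, B5–B6
Each bag holds 3 vertices, so the decomposition has width 2, which upper-bounds the treewidth. Since c–f–e–d–h–g–b–a–c is a cycle in G, G is not acyclic. Forests are exactly the graphs of treewidth ≤ 1, so tw(G) ≥ 2. Hence tw(G) = 2 exactly.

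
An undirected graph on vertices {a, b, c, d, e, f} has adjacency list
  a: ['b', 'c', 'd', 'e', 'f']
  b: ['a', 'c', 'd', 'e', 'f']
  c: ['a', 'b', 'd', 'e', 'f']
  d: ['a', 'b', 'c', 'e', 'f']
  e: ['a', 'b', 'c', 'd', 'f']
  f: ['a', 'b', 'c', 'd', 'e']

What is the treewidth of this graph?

5

A width-5 tree decomposition is:
Bags: B1 = {a, b, c, d, e, f}
Tree: (single bag)
A single bag containing all 6 vertices is trivially a valid decomposition of width 5. For the lower bound, the 6 vertices {a, b, c, d, e, f} are pairwise adjacent, and any tree decomposition puts a clique entirely inside one bag — forcing width ≥ 5. Therefore the treewidth is 5.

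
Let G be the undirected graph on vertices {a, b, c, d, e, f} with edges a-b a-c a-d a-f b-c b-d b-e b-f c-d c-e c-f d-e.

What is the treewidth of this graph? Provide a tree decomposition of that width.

Each bag holds 4 vertices, so the decomposition has width 3, which upper-bounds the treewidth. On the other hand G contains the 4-clique {b, c, d, e}. A clique must lie in a single bag of any decomposition, so no decomposition can have width below 3. Therefore the treewidth is 3.

Treewidth 3.
One such decomposition:
Bags: B1 = {a, b, c, d}  B2 = {a, b, c, f}  B3 = {b, c, d, e}
Tree: B1–B2, B1–B3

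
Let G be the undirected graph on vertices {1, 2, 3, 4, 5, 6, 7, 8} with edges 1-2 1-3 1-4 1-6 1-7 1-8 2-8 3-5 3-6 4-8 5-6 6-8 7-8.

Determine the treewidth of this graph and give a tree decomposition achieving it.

Treewidth 2.
One optimal decomposition is:
Bags: B1 = {1, 4, 8}  B2 = {1, 6, 8}  B3 = {1, 7, 8}  B4 = {1, 3, 6}  B5 = {1, 2, 8}  B6 = {3, 5, 6}
Tree: B1–B2, B2–B3, B2–B4, B2–B5, B4–B6

Each bag holds 3 vertices, so the decomposition has width 2, which upper-bounds the treewidth. On the other hand G contains the 3-clique {1, 2, 8}. A clique must lie in a single bag of any decomposition, so no decomposition can have width below 2. Therefore the treewidth is 2.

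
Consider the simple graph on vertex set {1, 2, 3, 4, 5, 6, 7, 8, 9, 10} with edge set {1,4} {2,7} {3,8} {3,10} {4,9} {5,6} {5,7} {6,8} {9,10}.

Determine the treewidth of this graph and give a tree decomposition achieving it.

Each bag holds 2 vertices, so the decomposition has width 1, which upper-bounds the treewidth. Since G has at least one edge (e.g. 2–7), it is not an edgeless graph, so tw(G) ≥ 1. Hence tw(G) = 1 exactly.

Treewidth 1.
One such decomposition:
Bags: B1 = {2, 7}  B2 = {5, 7}  B3 = {5, 6}  B4 = {6, 8}  B5 = {3, 8}  B6 = {3, 10}  B7 = {9, 10}  B8 = {4, 9}  B9 = {1, 4}
Tree: B1–B2, B2–B3, B3–B4, B4–B5, B5–B6, B6–B7, B7–B8, B8–B9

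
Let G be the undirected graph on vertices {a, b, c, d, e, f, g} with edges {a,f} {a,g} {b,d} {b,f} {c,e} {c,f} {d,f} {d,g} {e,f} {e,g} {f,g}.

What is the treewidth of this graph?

A width-2 tree decomposition is:
Bags: B1 = {e, f, g}  B2 = {c, e, f}  B3 = {a, f, g}  B4 = {d, f, g}  B5 = {b, d, f}
Tree: B1–B2, B1–B3, B3–B4, B4–B5
Every bag has size at most 3, so the width is 3 − 1 = 2 and tw(G) ≤ 2. On the other hand G contains the 3-clique {d, f, g}. A clique must lie in a single bag of any decomposition, so no decomposition can have width below 2. Therefore the treewidth is 2.

2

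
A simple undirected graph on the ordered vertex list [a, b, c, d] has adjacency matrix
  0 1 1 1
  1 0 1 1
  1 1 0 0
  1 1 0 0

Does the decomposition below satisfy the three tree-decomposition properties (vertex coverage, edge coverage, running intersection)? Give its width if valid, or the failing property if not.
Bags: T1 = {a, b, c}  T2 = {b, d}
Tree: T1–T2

No — edge (a,d) lies in no bag.

A tree decomposition must satisfy three properties: every vertex lies in some bag; for every edge, both endpoints lie together in some bag; and for every vertex, the bags containing it form a connected subtree. Here edge (a,d) lies in no bag, so the decomposition is invalid.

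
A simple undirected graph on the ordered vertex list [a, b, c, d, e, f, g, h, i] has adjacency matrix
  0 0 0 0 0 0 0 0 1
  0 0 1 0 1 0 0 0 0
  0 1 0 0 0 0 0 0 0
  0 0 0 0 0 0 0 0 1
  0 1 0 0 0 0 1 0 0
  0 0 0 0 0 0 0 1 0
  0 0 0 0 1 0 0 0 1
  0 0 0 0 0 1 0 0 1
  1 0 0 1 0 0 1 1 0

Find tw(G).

1

A width-1 tree decomposition is:
Bags: B1 = {d, i}  B2 = {h, i}  B3 = {a, i}  B4 = {g, i}  B5 = {e, g}  B6 = {b, e}  B7 = {f, h}  B8 = {b, c}
Tree: B1–B2, B2–B3, B2–B4, B4–B5, B5–B6, B2–B7, B6–B8
The largest bag has 2 vertices, giving width 1; this decomposition certifies tw(G) ≤ 1. Any graph with an edge has treewidth ≥ 1, and G has the edge i–d. The upper and lower bounds meet at 1, so that is the treewidth.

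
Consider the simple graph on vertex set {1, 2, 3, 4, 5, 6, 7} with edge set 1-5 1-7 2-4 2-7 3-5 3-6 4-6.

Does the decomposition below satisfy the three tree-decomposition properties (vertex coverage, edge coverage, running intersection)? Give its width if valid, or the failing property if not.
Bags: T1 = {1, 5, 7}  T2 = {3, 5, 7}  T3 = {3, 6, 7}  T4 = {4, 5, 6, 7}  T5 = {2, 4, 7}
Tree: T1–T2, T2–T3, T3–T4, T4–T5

A tree decomposition must satisfy three properties: every vertex lies in some bag; for every edge, both endpoints lie together in some bag; and for every vertex, the bags containing it form a connected subtree. Here bags containing vertex 5 are not connected in the tree, so the decomposition is invalid.

No — bags containing vertex 5 are not connected in the tree.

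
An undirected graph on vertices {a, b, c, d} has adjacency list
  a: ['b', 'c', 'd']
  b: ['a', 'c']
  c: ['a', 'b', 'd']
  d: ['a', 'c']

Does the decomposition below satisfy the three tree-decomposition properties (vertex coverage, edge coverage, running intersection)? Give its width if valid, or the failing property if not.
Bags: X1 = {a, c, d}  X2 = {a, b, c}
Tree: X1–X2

Vertex coverage: the bags together contain {a, b, c, d}, the full vertex set. Edge coverage: each edge of G has both endpoints in at least one bag. Running intersection: for every vertex, the bags containing it form a connected subtree. All three properties hold, so this is a valid tree decomposition of width max|bag| − 1 = 2, and hence tw(G) ≤ 2.

Yes; width 2.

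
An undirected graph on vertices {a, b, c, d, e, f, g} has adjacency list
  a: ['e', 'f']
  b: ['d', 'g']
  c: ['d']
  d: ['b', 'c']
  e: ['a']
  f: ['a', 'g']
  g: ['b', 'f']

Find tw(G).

1

A width-1 tree decomposition is:
Bags: B1 = {c, d}  B2 = {b, d}  B3 = {b, g}  B4 = {f, g}  B5 = {a, f}  B6 = {a, e}
Tree: B1–B2, B2–B3, B3–B4, B4–B5, B5–B6
Each bag holds 2 vertices, so the decomposition has width 1, which upper-bounds the treewidth. Any graph with an edge has treewidth ≥ 1, and G has the edge c–d. Therefore the treewidth is 1.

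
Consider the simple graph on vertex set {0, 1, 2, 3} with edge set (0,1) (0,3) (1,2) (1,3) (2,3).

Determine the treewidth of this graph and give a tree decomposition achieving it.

Each bag holds 3 vertices, so the decomposition has width 2, which upper-bounds the treewidth. Conversely, {0, 1, 3} is a clique of size 3, and the vertices of any clique must share a bag in every tree decomposition; so some bag has ≥ 3 vertices and tw(G) ≥ 2. Combining the bounds, tw(G) = 2.

Treewidth 2.
One such decomposition:
Bags: B1 = {1, 2, 3}  B2 = {0, 1, 3}
Tree: B1–B2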